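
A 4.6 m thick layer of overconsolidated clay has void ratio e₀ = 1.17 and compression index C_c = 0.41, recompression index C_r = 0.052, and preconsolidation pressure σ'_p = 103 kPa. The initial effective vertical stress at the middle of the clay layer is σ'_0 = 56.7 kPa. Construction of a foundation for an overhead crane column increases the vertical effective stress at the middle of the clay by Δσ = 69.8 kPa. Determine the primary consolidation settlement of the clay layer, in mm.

S_c ≈ 106 mm

Final effective stress: σ'_f = 56.7 + 69.8 = 126.5 kPa.
σ'_f = 126.5 > σ'_p = 103 kPa, so the stress path crosses the preconsolidation pressure — recompression up to σ'_p, then virgin compression beyond:
S_c = H/(1+e₀)·[C_r·log₁₀(σ'_p/σ'_0) + C_c·log₁₀(σ'_f/σ'_p)]
    = 4.6/2.17 × [0.052×log₁₀(103/56.7) + 0.41×log₁₀(126.5/103)]
    = 2.1198 × [0.013481 + 0.036594] = 0.1061 m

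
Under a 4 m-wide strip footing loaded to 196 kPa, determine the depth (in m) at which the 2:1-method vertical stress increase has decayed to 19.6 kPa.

z ≈ 36 m

2:1 spreading — at depth z the loaded area has grown by z in each plan dimension:
qB/(B+z) = Δσ_z ⇒ z = qB/Δσ_z − B = 196×4/19.6 − 4 = 36 m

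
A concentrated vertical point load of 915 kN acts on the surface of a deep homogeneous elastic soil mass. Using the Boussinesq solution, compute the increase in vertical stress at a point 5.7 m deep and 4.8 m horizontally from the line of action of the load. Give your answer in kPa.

Δσ_z ≈ 3.52 kPa

Boussinesq vertical stress below a point load on an elastic half-space:
Δσ_z = 3P/(2πz²) · [1 + (r/z)²]^(−5/2)
r/z = 4.8/5.7 = 0.84211; [1+(r/z)²]^(−5/2) = 0.26185.
Δσ_z = 3×915/(2π×5.7²) × 0.26185 = 13.447 × 0.26185 = 3.521 kPa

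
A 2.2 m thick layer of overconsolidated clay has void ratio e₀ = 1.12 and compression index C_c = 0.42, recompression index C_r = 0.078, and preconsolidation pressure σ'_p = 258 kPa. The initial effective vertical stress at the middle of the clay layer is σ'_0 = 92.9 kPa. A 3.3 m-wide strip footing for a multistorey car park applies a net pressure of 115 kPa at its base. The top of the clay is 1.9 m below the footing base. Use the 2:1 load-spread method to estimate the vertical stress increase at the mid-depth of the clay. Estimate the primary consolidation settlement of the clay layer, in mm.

Mid-depth of clay below the footing base: z = 1.9 + 2.2/2 = 3 m.
Stress increase at mid-clay by the 2:1 spreading method:
Δσ = qB/(B+z) = 115×3.3/(3.3+3) = 60.238 kPa
Final effective stress: σ'_f = 92.9 + 60.238 = 153.14 kPa.
σ'_f = 153.14 ≤ σ'_p = 258 kPa, so the clay remains overconsolidated and only the recompression index applies:
S_c = C_r·H/(1+e₀)·log₁₀(σ'_f/σ'_0) = 0.078×2.2/2.12×log₁₀(153.14/92.9)
    = 0.080941 × 0.21707 = 0.01757 m

S_c ≈ 17.6 mm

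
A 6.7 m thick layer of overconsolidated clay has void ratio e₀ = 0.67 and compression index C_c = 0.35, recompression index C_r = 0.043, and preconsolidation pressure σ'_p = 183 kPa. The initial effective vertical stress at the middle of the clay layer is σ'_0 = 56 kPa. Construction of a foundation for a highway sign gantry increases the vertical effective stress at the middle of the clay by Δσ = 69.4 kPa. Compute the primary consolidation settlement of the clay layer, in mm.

S_c ≈ 60.4 mm

Final effective stress: σ'_f = 56 + 69.4 = 125.4 kPa.
σ'_f = 125.4 ≤ σ'_p = 183 kPa, so the clay remains overconsolidated and only the recompression index applies:
S_c = C_r·H/(1+e₀)·log₁₀(σ'_f/σ'_0) = 0.043×6.7/1.67×log₁₀(125.4/56)
    = 0.17252 × 0.35011 = 0.0604 m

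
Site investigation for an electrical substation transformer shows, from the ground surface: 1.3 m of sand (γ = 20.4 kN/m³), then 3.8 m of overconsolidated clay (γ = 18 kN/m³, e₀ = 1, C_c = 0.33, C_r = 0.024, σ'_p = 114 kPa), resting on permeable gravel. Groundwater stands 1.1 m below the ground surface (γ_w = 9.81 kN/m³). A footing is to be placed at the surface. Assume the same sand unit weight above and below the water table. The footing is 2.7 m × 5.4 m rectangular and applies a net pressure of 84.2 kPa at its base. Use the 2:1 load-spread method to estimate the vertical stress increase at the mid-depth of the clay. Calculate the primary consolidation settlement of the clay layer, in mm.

S_c ≈ 9.35 mm

Mid-depth of clay below the ground surface: z = 1.3 + 3.8/2 = 3.2 m.
Total vertical stress at mid-clay: σ_v = 20.4×1.3 + 18×1.9 = 60.72 kPa.
Pore pressure: u = 9.81×(3.2 − 1.1) = 20.601 kPa.
Initial effective stress: σ'_0 = σ_v − u = 60.72 − 20.601 = 40.119 kPa.
Stress increase at mid-clay by the 2:1 spreading method:
Δσ = qBL/((B+z)(L+z)) = 84.2×2.7×5.4/((2.7+3.2)(5.4+3.2)) = 24.195 kPa
Final effective stress: σ'_f = 40.119 + 24.195 = 64.314 kPa.
σ'_f = 64.314 ≤ σ'_p = 114 kPa, so the clay remains overconsolidated and only the recompression index applies:
S_c = C_r·H/(1+e₀)·log₁₀(σ'_f/σ'_0) = 0.024×3.8/2×log₁₀(64.314/40.119)
    = 0.0456 × 0.20496 = 0.009346 m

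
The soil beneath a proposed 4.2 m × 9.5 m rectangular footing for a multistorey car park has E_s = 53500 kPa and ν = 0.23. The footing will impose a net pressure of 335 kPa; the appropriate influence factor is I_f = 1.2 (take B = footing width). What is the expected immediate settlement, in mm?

S_e ≈ 29.9 mm

Immediate (elastic) settlement: S_e = q·B·(1−ν²)/E_s · I_f.
S_e = 335 × 4.2 × (1 − 0.23²) / 53500 × 1.2
    = 335 × 4.2 × 0.9471 / 53500 × 1.2
    = 0.02989 m = 29.89 mm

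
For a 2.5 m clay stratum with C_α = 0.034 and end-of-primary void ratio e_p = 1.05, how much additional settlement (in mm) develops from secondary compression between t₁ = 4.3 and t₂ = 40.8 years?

S_s ≈ 40.5 mm

Secondary compression: S_s = C_α·H/(1+e_p)·log₁₀(t₂/t₁)
S_s = 0.034×2.5/(1+1.05)×log₁₀(40.8/4.3)
    = 0.04146 × 0.9772 = 0.04052 m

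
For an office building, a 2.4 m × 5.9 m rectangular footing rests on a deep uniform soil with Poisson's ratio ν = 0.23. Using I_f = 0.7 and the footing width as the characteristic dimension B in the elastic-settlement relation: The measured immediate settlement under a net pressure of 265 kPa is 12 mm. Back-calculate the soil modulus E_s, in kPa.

S_e = q·B·(1−ν²)/E_s · I_f  ⇒  E_s = q·B·(1−ν²)·I_f / S_e.
E_s = 265 × 2.4 × 0.9471 × 0.7 / 0.012 = 35140 kPa

E_s ≈ 35100 kPa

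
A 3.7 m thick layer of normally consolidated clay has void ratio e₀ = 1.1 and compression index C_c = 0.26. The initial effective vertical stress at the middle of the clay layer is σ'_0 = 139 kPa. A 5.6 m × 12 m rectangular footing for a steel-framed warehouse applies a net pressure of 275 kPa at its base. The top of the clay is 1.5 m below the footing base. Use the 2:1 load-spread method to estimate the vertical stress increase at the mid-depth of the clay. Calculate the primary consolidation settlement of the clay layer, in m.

Mid-depth of clay below the footing base: z = 1.5 + 3.7/2 = 3.35 m.
Stress increase at mid-clay by the 2:1 spreading method:
Δσ = qBL/((B+z)(L+z)) = 275×5.6×12/((5.6+3.35)(12+3.35)) = 134.51 kPa
Final effective stress: σ'_f = σ'_0 + Δσ = 139 + 134.51 = 273.51 kPa.
Normally consolidated clay, so the full stress increment lies on the virgin compression line:
S_c = C_c·H/(1+e₀)·log₁₀(σ'_f/σ'_0) = 0.26×3.7/(1+1.1)×log₁₀(273.51/139)
    = 0.4581 × 0.29396 = 0.1347 m

S_c ≈ 0.135 m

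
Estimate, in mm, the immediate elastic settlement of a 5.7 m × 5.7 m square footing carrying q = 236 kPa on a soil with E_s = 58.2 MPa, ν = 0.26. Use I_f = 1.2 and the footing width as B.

S_e ≈ 25.9 mm

Immediate (elastic) settlement: S_e = q·B·(1−ν²)/E_s · I_f.
E_s = 58.2 MPa = 58200 kPa.
S_e = 236 × 5.7 × (1 − 0.26²) / 58200 × 1.2
    = 236 × 5.7 × 0.9324 / 58200 × 1.2
    = 0.02586 m = 25.86 mm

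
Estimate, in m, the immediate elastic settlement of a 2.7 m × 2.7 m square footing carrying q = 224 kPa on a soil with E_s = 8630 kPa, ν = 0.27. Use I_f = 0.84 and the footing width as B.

S_e ≈ 0.0546 m

Immediate (elastic) settlement: S_e = q·B·(1−ν²)/E_s · I_f.
S_e = 224 × 2.7 × (1 − 0.27²) / 8630 × 0.84
    = 224 × 2.7 × 0.9271 / 8630 × 0.84
    = 0.05458 m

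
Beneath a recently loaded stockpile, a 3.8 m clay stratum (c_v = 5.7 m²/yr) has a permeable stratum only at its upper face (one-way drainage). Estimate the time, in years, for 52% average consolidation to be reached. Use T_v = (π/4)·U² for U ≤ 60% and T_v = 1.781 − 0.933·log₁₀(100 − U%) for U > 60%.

t ≈ 0.538 years

Drainage path length: H_d = H = 3.8 m (single drainage).
U ≤ 60%: T_v = (π/4)·U² = (π/4)×0.52² = 0.21237.
t = T_v·H_d²/c_v = 0.21237×3.8²/5.7 = 0.538 years.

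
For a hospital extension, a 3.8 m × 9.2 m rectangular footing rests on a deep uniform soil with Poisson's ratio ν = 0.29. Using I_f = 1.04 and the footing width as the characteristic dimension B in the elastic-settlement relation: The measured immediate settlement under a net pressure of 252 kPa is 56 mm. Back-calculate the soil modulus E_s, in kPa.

E_s ≈ 16300 kPa

S_e = q·B·(1−ν²)/E_s · I_f  ⇒  E_s = q·B·(1−ν²)·I_f / S_e.
E_s = 252 × 3.8 × 0.9159 × 1.04 / 0.056 = 16290 kPa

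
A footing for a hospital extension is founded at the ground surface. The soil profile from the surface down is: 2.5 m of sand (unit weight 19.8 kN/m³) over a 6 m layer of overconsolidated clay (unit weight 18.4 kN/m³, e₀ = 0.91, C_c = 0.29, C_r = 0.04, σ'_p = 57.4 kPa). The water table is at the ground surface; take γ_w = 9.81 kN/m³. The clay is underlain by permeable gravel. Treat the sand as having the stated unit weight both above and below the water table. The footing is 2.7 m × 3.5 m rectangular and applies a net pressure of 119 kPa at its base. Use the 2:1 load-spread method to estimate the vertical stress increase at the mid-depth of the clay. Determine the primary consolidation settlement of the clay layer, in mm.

S_c ≈ 61.9 mm

Mid-depth of clay below the ground surface: z = 2.5 + 6/2 = 5.5 m.
Total vertical stress at mid-clay: σ_v = 19.8×2.5 + 18.4×3 = 104.7 kPa.
Pore pressure: u = 9.81×(5.5 − 0) = 53.955 kPa.
Initial effective stress: σ'_0 = σ_v − u = 104.7 − 53.955 = 50.745 kPa.
Stress increase at mid-clay by the 2:1 spreading method:
Δσ = qBL/((B+z)(L+z)) = 119×2.7×3.5/((2.7+5.5)(3.5+5.5)) = 15.238 kPa
Final effective stress: σ'_f = 50.745 + 15.238 = 65.983 kPa.
σ'_f = 65.983 > σ'_p = 57.4 kPa, so the stress path crosses the preconsolidation pressure — recompression up to σ'_p, then virgin compression beyond:
S_c = H/(1+e₀)·[C_r·log₁₀(σ'_p/σ'_0) + C_c·log₁₀(σ'_f/σ'_p)]
    = 6/1.91 × [0.04×log₁₀(57.4/50.745) + 0.29×log₁₀(65.983/57.4)]
    = 3.1414 × [0.0021407 + 0.017551] = 0.06186 m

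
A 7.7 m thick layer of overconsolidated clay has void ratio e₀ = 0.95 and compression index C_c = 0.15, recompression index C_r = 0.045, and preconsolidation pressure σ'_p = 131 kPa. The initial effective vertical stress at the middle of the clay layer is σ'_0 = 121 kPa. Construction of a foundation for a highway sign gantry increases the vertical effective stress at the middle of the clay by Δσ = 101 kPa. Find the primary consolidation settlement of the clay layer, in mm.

S_c ≈ 142 mm

Final effective stress: σ'_f = 121 + 101 = 222 kPa.
σ'_f = 222 > σ'_p = 131 kPa, so the stress path crosses the preconsolidation pressure — recompression up to σ'_p, then virgin compression beyond:
S_c = H/(1+e₀)·[C_r·log₁₀(σ'_p/σ'_0) + C_c·log₁₀(σ'_f/σ'_p)]
    = 7.7/1.95 × [0.045×log₁₀(131/121) + 0.15×log₁₀(222/131)]
    = 3.9487 × [0.0015519 + 0.034362] = 0.1418 m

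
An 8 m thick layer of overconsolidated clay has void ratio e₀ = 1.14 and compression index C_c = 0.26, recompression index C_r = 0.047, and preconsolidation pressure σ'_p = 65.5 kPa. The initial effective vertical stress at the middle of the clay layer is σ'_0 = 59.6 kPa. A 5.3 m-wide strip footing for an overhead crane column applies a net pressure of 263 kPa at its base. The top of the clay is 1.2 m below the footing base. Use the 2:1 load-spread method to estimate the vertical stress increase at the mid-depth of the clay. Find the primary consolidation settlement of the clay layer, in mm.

Mid-depth of clay below the footing base: z = 1.2 + 8/2 = 5.2 m.
Stress increase at mid-clay by the 2:1 spreading method:
Δσ = qB/(B+z) = 263×5.3/(5.3+5.2) = 132.75 kPa
Final effective stress: σ'_f = 59.6 + 132.75 = 192.35 kPa.
σ'_f = 192.35 > σ'_p = 65.5 kPa, so the stress path crosses the preconsolidation pressure — recompression up to σ'_p, then virgin compression beyond:
S_c = H/(1+e₀)·[C_r·log₁₀(σ'_p/σ'_0) + C_c·log₁₀(σ'_f/σ'_p)]
    = 8/2.14 × [0.047×log₁₀(65.5/59.6) + 0.26×log₁₀(192.35/65.5)]
    = 3.7383 × [0.0019268 + 0.12164] = 0.4619 m

S_c ≈ 462 mm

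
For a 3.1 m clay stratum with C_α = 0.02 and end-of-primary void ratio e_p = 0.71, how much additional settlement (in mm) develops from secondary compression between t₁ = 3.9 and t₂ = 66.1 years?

S_s ≈ 44.6 mm

Secondary compression: S_s = C_α·H/(1+e_p)·log₁₀(t₂/t₁)
S_s = 0.02×3.1/(1+0.71)×log₁₀(66.1/3.9)
    = 0.03626 × 1.229 = 0.04457 m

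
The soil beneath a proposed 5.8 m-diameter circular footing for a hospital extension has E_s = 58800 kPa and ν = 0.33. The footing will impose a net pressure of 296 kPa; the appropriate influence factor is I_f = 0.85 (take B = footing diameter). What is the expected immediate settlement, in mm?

Immediate (elastic) settlement: S_e = q·B·(1−ν²)/E_s · I_f.
S_e = 296 × 5.8 × (1 − 0.33²) / 58800 × 0.85
    = 296 × 5.8 × 0.8911 / 58800 × 0.85
    = 0.02212 m = 22.12 mm

S_e ≈ 22.1 mm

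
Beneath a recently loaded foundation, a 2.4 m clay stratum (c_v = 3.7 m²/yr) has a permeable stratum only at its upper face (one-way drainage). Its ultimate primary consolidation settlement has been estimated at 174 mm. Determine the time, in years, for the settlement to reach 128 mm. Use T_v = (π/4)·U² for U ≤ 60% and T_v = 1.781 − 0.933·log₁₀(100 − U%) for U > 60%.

Drainage path length: H_d = H = 2.4 m (single drainage).
U = S(t)/S_ult = 128/174 = 0.7356.
U > 60%: T_v = 1.781 − 0.933·log₁₀(100 − 73.563) = 0.45408.
t = T_v·H_d²/c_v = 0.45408×2.4²/3.7 = 0.7069 years.

t ≈ 0.707 years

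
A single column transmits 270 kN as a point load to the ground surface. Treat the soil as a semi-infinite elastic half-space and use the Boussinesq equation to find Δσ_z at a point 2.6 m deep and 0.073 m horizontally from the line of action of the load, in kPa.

Boussinesq vertical stress below a point load on an elastic half-space:
Δσ_z = 3P/(2πz²) · [1 + (r/z)²]^(−5/2)
r/z = 0.073/2.6 = 0.028077; [1+(r/z)²]^(−5/2) = 0.99803.
Δσ_z = 3×270/(2π×2.6²) × 0.99803 = 19.07 × 0.99803 = 19.03 kPa

Δσ_z ≈ 19 kPa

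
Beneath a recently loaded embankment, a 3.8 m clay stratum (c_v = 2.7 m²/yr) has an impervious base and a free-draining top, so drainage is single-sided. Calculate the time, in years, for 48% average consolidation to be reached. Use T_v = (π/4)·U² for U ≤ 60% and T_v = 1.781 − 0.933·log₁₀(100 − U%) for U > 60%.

Drainage path length: H_d = H = 3.8 m (single drainage).
U ≤ 60%: T_v = (π/4)·U² = (π/4)×0.48² = 0.18096.
t = T_v·H_d²/c_v = 0.18096×3.8²/2.7 = 0.9678 years.

t ≈ 0.968 years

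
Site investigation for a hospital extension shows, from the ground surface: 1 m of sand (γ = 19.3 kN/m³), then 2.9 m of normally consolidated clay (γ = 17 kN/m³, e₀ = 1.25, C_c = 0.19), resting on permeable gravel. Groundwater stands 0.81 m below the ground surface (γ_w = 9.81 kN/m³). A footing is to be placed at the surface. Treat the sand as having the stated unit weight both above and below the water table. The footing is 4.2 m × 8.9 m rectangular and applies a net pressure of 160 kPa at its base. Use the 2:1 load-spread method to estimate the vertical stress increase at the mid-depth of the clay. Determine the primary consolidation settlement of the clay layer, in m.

Mid-depth of clay below the ground surface: z = 1 + 2.9/2 = 2.45 m.
Total vertical stress at mid-clay: σ_v = 19.3×1 + 17×1.45 = 43.95 kPa.
Pore pressure: u = 9.81×(2.45 − 0.81) = 16.088 kPa.
Initial effective stress: σ'_0 = σ_v − u = 43.95 − 16.088 = 27.862 kPa.
Stress increase at mid-clay by the 2:1 spreading method:
Δσ = qBL/((B+z)(L+z)) = 160×4.2×8.9/((4.2+2.45)(8.9+2.45)) = 79.24 kPa
Final effective stress: σ'_f = σ'_0 + Δσ = 27.862 + 79.24 = 107.1 kPa.
Normally consolidated clay, so the full stress increment lies on the virgin compression line:
S_c = C_c·H/(1+e₀)·log₁₀(σ'_f/σ'_0) = 0.19×2.9/(1+1.25)×log₁₀(107.1/27.862)
    = 0.24489 × 0.58478 = 0.1432 m

S_c ≈ 0.143 m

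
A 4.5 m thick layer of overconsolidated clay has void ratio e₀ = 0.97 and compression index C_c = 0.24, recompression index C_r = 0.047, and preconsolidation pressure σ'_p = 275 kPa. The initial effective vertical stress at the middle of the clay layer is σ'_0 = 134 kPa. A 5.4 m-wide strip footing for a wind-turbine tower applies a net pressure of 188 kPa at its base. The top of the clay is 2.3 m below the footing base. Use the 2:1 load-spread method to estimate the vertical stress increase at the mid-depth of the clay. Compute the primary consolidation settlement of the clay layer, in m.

S_c ≈ 0.0264 m

Mid-depth of clay below the footing base: z = 2.3 + 4.5/2 = 4.55 m.
Stress increase at mid-clay by the 2:1 spreading method:
Δσ = qB/(B+z) = 188×5.4/(5.4+4.55) = 102.03 kPa
Final effective stress: σ'_f = 134 + 102.03 = 236.03 kPa.
σ'_f = 236.03 ≤ σ'_p = 275 kPa, so the clay remains overconsolidated and only the recompression index applies:
S_c = C_r·H/(1+e₀)·log₁₀(σ'_f/σ'_0) = 0.047×4.5/1.97×log₁₀(236.03/134)
    = 0.10736 × 0.24586 = 0.0264 m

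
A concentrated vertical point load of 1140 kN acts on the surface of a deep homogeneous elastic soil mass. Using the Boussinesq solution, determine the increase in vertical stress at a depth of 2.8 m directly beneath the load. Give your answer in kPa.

Boussinesq vertical stress below a point load on an elastic half-space:
Δσ_z = 3P/(2πz²) · [1 + (r/z)²]^(−5/2)
r/z = 0/2.8 = 0; [1+(r/z)²]^(−5/2) = 1.
Δσ_z = 3×1140/(2π×2.8²) × 1 = 69.427 × 1 = 69.43 kPa

Δσ_z ≈ 69.4 kPa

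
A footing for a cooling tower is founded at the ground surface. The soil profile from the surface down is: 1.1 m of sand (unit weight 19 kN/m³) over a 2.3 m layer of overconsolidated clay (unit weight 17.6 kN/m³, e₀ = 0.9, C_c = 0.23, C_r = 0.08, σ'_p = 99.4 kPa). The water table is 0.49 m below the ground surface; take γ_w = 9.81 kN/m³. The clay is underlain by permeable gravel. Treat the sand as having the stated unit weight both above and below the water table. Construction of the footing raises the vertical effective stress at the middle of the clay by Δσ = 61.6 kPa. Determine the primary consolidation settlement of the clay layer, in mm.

Mid-depth of clay below the ground surface: z = 1.1 + 2.3/2 = 2.25 m.
Total vertical stress at mid-clay: σ_v = 19×1.1 + 17.6×1.15 = 41.14 kPa.
Pore pressure: u = 9.81×(2.25 − 0.49) = 17.266 kPa.
Initial effective stress: σ'_0 = σ_v − u = 41.14 − 17.266 = 23.874 kPa.
Final effective stress: σ'_f = 23.874 + 61.6 = 85.474 kPa.
σ'_f = 85.474 ≤ σ'_p = 99.4 kPa, so the clay remains overconsolidated and only the recompression index applies:
S_c = C_r·H/(1+e₀)·log₁₀(σ'_f/σ'_0) = 0.08×2.3/1.9×log₁₀(85.474/23.874)
    = 0.09684 × 0.55391 = 0.05364 m

S_c ≈ 53.6 mm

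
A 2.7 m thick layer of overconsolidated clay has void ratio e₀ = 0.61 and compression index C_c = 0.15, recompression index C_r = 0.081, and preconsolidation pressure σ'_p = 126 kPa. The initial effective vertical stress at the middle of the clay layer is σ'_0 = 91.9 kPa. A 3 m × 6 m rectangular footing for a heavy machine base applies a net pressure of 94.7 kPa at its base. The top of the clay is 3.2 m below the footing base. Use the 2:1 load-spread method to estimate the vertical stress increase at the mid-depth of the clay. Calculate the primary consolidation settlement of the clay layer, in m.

S_c ≈ 0.0123 m

Mid-depth of clay below the footing base: z = 3.2 + 2.7/2 = 4.55 m.
Stress increase at mid-clay by the 2:1 spreading method:
Δσ = qBL/((B+z)(L+z)) = 94.7×3×6/((3+4.55)(6+4.55)) = 21.4 kPa
Final effective stress: σ'_f = 91.9 + 21.4 = 113.3 kPa.
σ'_f = 113.3 ≤ σ'_p = 126 kPa, so the clay remains overconsolidated and only the recompression index applies:
S_c = C_r·H/(1+e₀)·log₁₀(σ'_f/σ'_0) = 0.081×2.7/1.61×log₁₀(113.3/91.9)
    = 0.13584 × 0.090914 = 0.01235 m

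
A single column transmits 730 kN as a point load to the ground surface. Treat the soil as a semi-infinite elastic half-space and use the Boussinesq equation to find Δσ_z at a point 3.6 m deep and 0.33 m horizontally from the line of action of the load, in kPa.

Δσ_z ≈ 26.3 kPa

Boussinesq vertical stress below a point load on an elastic half-space:
Δσ_z = 3P/(2πz²) · [1 + (r/z)²]^(−5/2)
r/z = 0.33/3.6 = 0.091667; [1+(r/z)²]^(−5/2) = 0.9793.
Δσ_z = 3×730/(2π×3.6²) × 0.9793 = 26.894 × 0.9793 = 26.34 kPa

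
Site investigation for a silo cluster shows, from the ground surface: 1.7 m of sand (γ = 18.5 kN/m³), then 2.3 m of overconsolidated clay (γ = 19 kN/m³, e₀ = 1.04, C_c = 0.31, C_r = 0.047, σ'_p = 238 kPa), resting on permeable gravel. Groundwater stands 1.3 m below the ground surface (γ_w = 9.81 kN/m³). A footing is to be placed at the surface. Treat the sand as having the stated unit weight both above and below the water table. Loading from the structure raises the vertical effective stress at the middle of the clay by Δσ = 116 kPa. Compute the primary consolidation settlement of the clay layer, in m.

S_c ≈ 0.0322 m

Mid-depth of clay below the ground surface: z = 1.7 + 2.3/2 = 2.85 m.
Total vertical stress at mid-clay: σ_v = 18.5×1.7 + 19×1.15 = 53.3 kPa.
Pore pressure: u = 9.81×(2.85 − 1.3) = 15.206 kPa.
Initial effective stress: σ'_0 = σ_v − u = 53.3 − 15.206 = 38.094 kPa.
Final effective stress: σ'_f = 38.094 + 116 = 154.09 kPa.
σ'_f = 154.09 ≤ σ'_p = 238 kPa, so the clay remains overconsolidated and only the recompression index applies:
S_c = C_r·H/(1+e₀)·log₁₀(σ'_f/σ'_0) = 0.047×2.3/2.04×log₁₀(154.09/38.094)
    = 0.052992 × 0.60692 = 0.03216 m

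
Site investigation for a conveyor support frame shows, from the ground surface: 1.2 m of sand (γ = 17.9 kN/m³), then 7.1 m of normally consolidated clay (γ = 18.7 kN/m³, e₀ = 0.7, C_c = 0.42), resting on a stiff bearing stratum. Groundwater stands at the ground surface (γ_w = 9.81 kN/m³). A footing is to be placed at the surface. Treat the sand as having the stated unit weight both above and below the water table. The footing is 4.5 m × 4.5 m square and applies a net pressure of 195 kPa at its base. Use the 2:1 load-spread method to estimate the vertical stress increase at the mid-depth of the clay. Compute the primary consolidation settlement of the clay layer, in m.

S_c ≈ 0.572 m

Mid-depth of clay below the ground surface: z = 1.2 + 7.1/2 = 4.75 m.
Total vertical stress at mid-clay: σ_v = 17.9×1.2 + 18.7×3.55 = 87.865 kPa.
Pore pressure: u = 9.81×(4.75 − 0) = 46.598 kPa.
Initial effective stress: σ'_0 = σ_v − u = 87.865 − 46.598 = 41.267 kPa.
Stress increase at mid-clay by the 2:1 spreading method:
Δσ = qBL/((B+z)(L+z)) = 195×4.5×4.5/((4.5+4.75)(4.5+4.75)) = 46.15 kPa
Final effective stress: σ'_f = σ'_0 + Δσ = 41.267 + 46.15 = 87.417 kPa.
Normally consolidated clay, so the full stress increment lies on the virgin compression line:
S_c = C_c·H/(1+e₀)·log₁₀(σ'_f/σ'_0) = 0.42×7.1/(1+0.7)×log₁₀(87.417/41.267)
    = 1.7541 × 0.32599 = 0.5718 m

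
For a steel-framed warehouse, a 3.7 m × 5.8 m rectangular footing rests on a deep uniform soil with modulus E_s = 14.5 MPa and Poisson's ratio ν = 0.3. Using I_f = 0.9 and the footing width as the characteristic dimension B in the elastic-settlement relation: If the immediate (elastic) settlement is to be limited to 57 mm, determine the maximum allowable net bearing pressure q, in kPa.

E_s = 14.5 MPa = 14500 kPa.
S_e = q·B·(1−ν²)/E_s · I_f  ⇒  q = S_e·E_s / (B·(1−ν²)·I_f).
q = 0.057 × 14500 / (3.7 × 0.91 × 0.9) = 272.7 kPa

q ≈ 273 kPa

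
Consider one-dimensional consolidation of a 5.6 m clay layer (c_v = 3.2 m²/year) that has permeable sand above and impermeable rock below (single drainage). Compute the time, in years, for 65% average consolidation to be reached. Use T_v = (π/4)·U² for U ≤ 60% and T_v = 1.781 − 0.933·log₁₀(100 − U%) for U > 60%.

t ≈ 3.34 years

Drainage path length: H_d = H = 5.6 m (single drainage).
U > 60%: T_v = 1.781 − 0.933·log₁₀(100 − 65) = 0.34038.
t = T_v·H_d²/c_v = 0.34038×5.6²/3.2 = 3.336 years.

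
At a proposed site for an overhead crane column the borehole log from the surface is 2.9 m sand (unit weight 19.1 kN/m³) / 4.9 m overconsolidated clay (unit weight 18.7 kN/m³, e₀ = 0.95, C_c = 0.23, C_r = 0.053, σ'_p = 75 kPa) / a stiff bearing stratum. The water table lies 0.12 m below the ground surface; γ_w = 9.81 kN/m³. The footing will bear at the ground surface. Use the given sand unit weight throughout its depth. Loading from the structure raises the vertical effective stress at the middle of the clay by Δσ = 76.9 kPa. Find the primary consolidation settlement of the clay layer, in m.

S_c ≈ 0.155 m

Mid-depth of clay below the ground surface: z = 2.9 + 4.9/2 = 5.35 m.
Total vertical stress at mid-clay: σ_v = 19.1×2.9 + 18.7×2.45 = 101.21 kPa.
Pore pressure: u = 9.81×(5.35 − 0.12) = 51.306 kPa.
Initial effective stress: σ'_0 = σ_v − u = 101.21 − 51.306 = 49.904 kPa.
Final effective stress: σ'_f = 49.904 + 76.9 = 126.8 kPa.
σ'_f = 126.8 > σ'_p = 75 kPa, so the stress path crosses the preconsolidation pressure — recompression up to σ'_p, then virgin compression beyond:
S_c = H/(1+e₀)·[C_r·log₁₀(σ'_p/σ'_0) + C_c·log₁₀(σ'_f/σ'_p)]
    = 4.9/1.95 × [0.053×log₁₀(75/49.904) + 0.23×log₁₀(126.8/75)]
    = 2.5128 × [0.0093771 + 0.052453] = 0.1554 m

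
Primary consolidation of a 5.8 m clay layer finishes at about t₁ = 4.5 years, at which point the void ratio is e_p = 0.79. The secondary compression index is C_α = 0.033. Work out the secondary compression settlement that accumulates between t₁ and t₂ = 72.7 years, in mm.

S_s ≈ 129 mm

Secondary compression: S_s = C_α·H/(1+e_p)·log₁₀(t₂/t₁)
S_s = 0.033×5.8/(1+0.79)×log₁₀(72.7/4.5)
    = 0.1069 × 1.208 = 0.1292 m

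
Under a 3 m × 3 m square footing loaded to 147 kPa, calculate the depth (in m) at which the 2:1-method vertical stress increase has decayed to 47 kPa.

2:1 spreading — at depth z the loaded area has grown by z in each plan dimension:
qB²/(B+z)² = Δσ_z ⇒ z = B(√(q/Δσ_z) − 1) = 3×(√(147/47) − 1) = 2.306 m

z ≈ 2.31 m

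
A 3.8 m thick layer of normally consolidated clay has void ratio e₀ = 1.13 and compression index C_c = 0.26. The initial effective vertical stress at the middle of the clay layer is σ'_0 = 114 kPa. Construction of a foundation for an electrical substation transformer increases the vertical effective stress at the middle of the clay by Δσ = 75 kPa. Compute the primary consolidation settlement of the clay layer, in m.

Final effective stress: σ'_f = σ'_0 + Δσ = 114 + 75 = 189 kPa.
Normally consolidated clay, so the full stress increment lies on the virgin compression line:
S_c = C_c·H/(1+e₀)·log₁₀(σ'_f/σ'_0) = 0.26×3.8/(1+1.13)×log₁₀(189/114)
    = 0.46385 × 0.21956 = 0.1018 m

S_c ≈ 0.102 m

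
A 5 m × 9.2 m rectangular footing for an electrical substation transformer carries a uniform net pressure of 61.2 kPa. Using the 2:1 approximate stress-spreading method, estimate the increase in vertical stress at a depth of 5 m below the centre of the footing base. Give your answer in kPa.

Δσ_z ≈ 19.8 kPa

By the 2:1 method the load spreads at 1 horizontal : 2 vertical, so at depth z the loaded area has grown by z in each plan dimension:
Δσ = qBL/((B+z)(L+z)) = 61.2×5×9.2/((5+5)(9.2+5)) = 19.825 kPa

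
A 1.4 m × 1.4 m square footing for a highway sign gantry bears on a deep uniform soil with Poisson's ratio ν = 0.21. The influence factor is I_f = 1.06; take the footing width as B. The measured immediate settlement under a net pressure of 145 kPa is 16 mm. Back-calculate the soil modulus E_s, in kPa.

E_s ≈ 12900 kPa

S_e = q·B·(1−ν²)/E_s · I_f  ⇒  E_s = q·B·(1−ν²)·I_f / S_e.
E_s = 145 × 1.4 × 0.9559 × 1.06 / 0.016 = 12860 kPa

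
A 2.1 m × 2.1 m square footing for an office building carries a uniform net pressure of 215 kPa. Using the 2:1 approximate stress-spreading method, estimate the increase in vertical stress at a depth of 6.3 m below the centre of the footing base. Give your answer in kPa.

By the 2:1 method the load spreads at 1 horizontal : 2 vertical, so at depth z the loaded area has grown by z in each plan dimension:
Δσ = qBL/((B+z)(L+z)) = 215×2.1×2.1/((2.1+6.3)(2.1+6.3)) = 13.438 kPa

Δσ_z ≈ 13.4 kPa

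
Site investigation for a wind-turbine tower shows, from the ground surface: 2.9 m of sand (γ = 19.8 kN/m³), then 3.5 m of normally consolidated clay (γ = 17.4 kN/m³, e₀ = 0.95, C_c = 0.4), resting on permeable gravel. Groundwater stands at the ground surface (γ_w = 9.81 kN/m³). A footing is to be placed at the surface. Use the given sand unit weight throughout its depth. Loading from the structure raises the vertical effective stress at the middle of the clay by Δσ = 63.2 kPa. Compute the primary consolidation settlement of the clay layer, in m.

Mid-depth of clay below the ground surface: z = 2.9 + 3.5/2 = 4.65 m.
Total vertical stress at mid-clay: σ_v = 19.8×2.9 + 17.4×1.75 = 87.87 kPa.
Pore pressure: u = 9.81×(4.65 − 0) = 45.617 kPa.
Initial effective stress: σ'_0 = σ_v − u = 87.87 − 45.617 = 42.253 kPa.
Final effective stress: σ'_f = σ'_0 + Δσ = 42.253 + 63.2 = 105.45 kPa.
Normally consolidated clay, so the full stress increment lies on the virgin compression line:
S_c = C_c·H/(1+e₀)·log₁₀(σ'_f/σ'_0) = 0.4×3.5/(1+0.95)×log₁₀(105.45/42.253)
    = 0.71795 × 0.39719 = 0.2852 m

S_c ≈ 0.285 m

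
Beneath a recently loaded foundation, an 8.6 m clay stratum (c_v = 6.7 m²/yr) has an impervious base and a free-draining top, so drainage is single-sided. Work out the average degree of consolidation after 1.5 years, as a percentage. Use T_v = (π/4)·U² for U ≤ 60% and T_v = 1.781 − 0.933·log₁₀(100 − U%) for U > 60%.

U ≈ 41.6 %

Drainage path length: H_d = H = 8.6 m (single drainage).
T_v = c_v·t/H_d² = 6.7×1.5/8.6² = 0.13588.
T_v = 0.13588 corresponds to the U ≤ 60% branch:
U = √(4T_v/π) = 0.4159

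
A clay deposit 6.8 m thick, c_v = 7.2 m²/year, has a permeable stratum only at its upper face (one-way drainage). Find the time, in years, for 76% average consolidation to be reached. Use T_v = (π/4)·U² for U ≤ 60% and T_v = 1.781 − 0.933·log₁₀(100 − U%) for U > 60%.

t ≈ 3.17 years

Drainage path length: H_d = H = 6.8 m (single drainage).
U > 60%: T_v = 1.781 − 0.933·log₁₀(100 − 76) = 0.49326.
t = T_v·H_d²/c_v = 0.49326×6.8²/7.2 = 3.168 years.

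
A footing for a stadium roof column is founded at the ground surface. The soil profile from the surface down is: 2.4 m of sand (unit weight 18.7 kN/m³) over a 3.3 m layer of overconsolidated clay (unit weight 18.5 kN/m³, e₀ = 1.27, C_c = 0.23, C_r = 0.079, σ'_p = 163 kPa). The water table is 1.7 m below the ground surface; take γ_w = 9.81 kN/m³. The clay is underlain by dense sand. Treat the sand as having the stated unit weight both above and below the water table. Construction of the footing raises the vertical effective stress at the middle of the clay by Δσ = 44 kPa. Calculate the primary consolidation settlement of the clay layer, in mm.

S_c ≈ 30.4 mm

Mid-depth of clay below the ground surface: z = 2.4 + 3.3/2 = 4.05 m.
Total vertical stress at mid-clay: σ_v = 18.7×2.4 + 18.5×1.65 = 75.405 kPa.
Pore pressure: u = 9.81×(4.05 − 1.7) = 23.054 kPa.
Initial effective stress: σ'_0 = σ_v − u = 75.405 − 23.054 = 52.351 kPa.
Final effective stress: σ'_f = 52.351 + 44 = 96.351 kPa.
σ'_f = 96.351 ≤ σ'_p = 163 kPa, so the clay remains overconsolidated and only the recompression index applies:
S_c = C_r·H/(1+e₀)·log₁₀(σ'_f/σ'_0) = 0.079×3.3/2.27×log₁₀(96.351/52.351)
    = 0.11484 × 0.26493 = 0.03043 m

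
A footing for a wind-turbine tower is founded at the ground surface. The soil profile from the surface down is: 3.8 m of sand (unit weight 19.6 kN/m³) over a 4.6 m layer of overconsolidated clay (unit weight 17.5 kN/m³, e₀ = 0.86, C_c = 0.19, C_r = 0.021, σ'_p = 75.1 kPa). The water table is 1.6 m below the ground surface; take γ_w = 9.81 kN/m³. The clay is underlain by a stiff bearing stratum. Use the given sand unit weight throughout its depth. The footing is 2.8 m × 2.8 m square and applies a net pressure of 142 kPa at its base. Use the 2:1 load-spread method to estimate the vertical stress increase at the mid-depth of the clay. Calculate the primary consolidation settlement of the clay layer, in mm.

Mid-depth of clay below the ground surface: z = 3.8 + 4.6/2 = 6.1 m.
Total vertical stress at mid-clay: σ_v = 19.6×3.8 + 17.5×2.3 = 114.73 kPa.
Pore pressure: u = 9.81×(6.1 − 1.6) = 44.145 kPa.
Initial effective stress: σ'_0 = σ_v − u = 114.73 − 44.145 = 70.585 kPa.
Stress increase at mid-clay by the 2:1 spreading method:
Δσ = qBL/((B+z)(L+z)) = 142×2.8×2.8/((2.8+6.1)(2.8+6.1)) = 14.055 kPa
Final effective stress: σ'_f = 70.585 + 14.055 = 84.64 kPa.
σ'_f = 84.64 > σ'_p = 75.1 kPa, so the stress path crosses the preconsolidation pressure — recompression up to σ'_p, then virgin compression beyond:
S_c = H/(1+e₀)·[C_r·log₁₀(σ'_p/σ'_0) + C_c·log₁₀(σ'_f/σ'_p)]
    = 4.6/1.86 × [0.021×log₁₀(75.1/70.585) + 0.19×log₁₀(84.64/75.1)]
    = 2.4731 × [0.00056548 + 0.0098678] = 0.0258 m

S_c ≈ 25.8 mm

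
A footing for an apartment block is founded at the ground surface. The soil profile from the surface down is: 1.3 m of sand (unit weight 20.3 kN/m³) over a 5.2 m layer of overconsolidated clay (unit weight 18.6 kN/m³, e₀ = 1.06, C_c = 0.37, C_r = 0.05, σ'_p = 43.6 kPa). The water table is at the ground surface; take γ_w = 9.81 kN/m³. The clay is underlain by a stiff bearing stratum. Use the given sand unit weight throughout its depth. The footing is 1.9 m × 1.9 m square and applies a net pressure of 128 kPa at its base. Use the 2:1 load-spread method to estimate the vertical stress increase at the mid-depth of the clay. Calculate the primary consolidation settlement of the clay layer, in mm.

S_c ≈ 67.2 mm

Mid-depth of clay below the ground surface: z = 1.3 + 5.2/2 = 3.9 m.
Total vertical stress at mid-clay: σ_v = 20.3×1.3 + 18.6×2.6 = 74.75 kPa.
Pore pressure: u = 9.81×(3.9 − 0) = 38.259 kPa.
Initial effective stress: σ'_0 = σ_v − u = 74.75 − 38.259 = 36.491 kPa.
Stress increase at mid-clay by the 2:1 spreading method:
Δσ = qBL/((B+z)(L+z)) = 128×1.9×1.9/((1.9+3.9)(1.9+3.9)) = 13.736 kPa
Final effective stress: σ'_f = 36.491 + 13.736 = 50.227 kPa.
σ'_f = 50.227 > σ'_p = 43.6 kPa, so the stress path crosses the preconsolidation pressure — recompression up to σ'_p, then virgin compression beyond:
S_c = H/(1+e₀)·[C_r·log₁₀(σ'_p/σ'_0) + C_c·log₁₀(σ'_f/σ'_p)]
    = 5.2/2.06 × [0.05×log₁₀(43.6/36.491) + 0.37×log₁₀(50.227/43.6)]
    = 2.5243 × [0.003865 + 0.022737] = 0.06715 m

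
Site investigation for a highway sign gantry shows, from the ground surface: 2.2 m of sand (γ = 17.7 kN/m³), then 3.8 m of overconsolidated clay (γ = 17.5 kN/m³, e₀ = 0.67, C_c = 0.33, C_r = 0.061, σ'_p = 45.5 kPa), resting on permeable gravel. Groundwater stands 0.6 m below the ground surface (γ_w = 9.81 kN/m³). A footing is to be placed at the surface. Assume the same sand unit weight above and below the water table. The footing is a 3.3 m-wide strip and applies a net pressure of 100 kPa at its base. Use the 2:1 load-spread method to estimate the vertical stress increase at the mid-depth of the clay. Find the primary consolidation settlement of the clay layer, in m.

S_c ≈ 0.205 m

Mid-depth of clay below the ground surface: z = 2.2 + 3.8/2 = 4.1 m.
Total vertical stress at mid-clay: σ_v = 17.7×2.2 + 17.5×1.9 = 72.19 kPa.
Pore pressure: u = 9.81×(4.1 − 0.6) = 34.335 kPa.
Initial effective stress: σ'_0 = σ_v − u = 72.19 − 34.335 = 37.855 kPa.
Stress increase at mid-clay by the 2:1 spreading method:
Δσ = qB/(B+z) = 100×3.3/(3.3+4.1) = 44.595 kPa
Final effective stress: σ'_f = 37.855 + 44.595 = 82.45 kPa.
σ'_f = 82.45 > σ'_p = 45.5 kPa, so the stress path crosses the preconsolidation pressure — recompression up to σ'_p, then virgin compression beyond:
S_c = H/(1+e₀)·[C_r·log₁₀(σ'_p/σ'_0) + C_c·log₁₀(σ'_f/σ'_p)]
    = 3.8/1.67 × [0.061×log₁₀(45.5/37.855) + 0.33×log₁₀(82.45/45.5)]
    = 2.2754 × [0.0048732 + 0.085199] = 0.205 m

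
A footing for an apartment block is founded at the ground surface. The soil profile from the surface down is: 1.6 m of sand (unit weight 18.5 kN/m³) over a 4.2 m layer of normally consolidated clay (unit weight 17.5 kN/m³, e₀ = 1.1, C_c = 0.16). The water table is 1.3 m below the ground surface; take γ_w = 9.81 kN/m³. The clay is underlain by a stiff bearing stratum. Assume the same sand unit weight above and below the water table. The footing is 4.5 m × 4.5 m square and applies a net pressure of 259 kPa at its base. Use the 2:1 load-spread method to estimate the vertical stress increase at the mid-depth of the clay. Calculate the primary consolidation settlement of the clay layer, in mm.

Mid-depth of clay below the ground surface: z = 1.6 + 4.2/2 = 3.7 m.
Total vertical stress at mid-clay: σ_v = 18.5×1.6 + 17.5×2.1 = 66.35 kPa.
Pore pressure: u = 9.81×(3.7 − 1.3) = 23.544 kPa.
Initial effective stress: σ'_0 = σ_v − u = 66.35 − 23.544 = 42.806 kPa.
Stress increase at mid-clay by the 2:1 spreading method:
Δσ = qBL/((B+z)(L+z)) = 259×4.5×4.5/((4.5+3.7)(4.5+3.7)) = 78 kPa
Final effective stress: σ'_f = σ'_0 + Δσ = 42.806 + 78 = 120.81 kPa.
Normally consolidated clay, so the full stress increment lies on the virgin compression line:
S_c = C_c·H/(1+e₀)·log₁₀(σ'_f/σ'_0) = 0.16×4.2/(1+1.1)×log₁₀(120.81/42.806)
    = 0.32 × 0.4506 = 0.1442 m

S_c ≈ 144 mm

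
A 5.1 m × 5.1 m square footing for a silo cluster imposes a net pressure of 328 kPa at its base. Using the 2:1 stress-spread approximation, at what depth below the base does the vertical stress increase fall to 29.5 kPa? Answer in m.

z ≈ 11.9 m

2:1 spreading — at depth z the loaded area has grown by z in each plan dimension:
qB²/(B+z)² = Δσ_z ⇒ z = B(√(q/Δσ_z) − 1) = 5.1×(√(328/29.5) − 1) = 11.91 m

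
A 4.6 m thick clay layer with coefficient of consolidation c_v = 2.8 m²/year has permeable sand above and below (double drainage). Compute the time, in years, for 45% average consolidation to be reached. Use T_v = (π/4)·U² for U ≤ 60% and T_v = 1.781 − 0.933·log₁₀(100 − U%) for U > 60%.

t ≈ 0.3 years

Drainage path length: H_d = H/2 = 2.3 m (double drainage).
U ≤ 60%: T_v = (π/4)·U² = (π/4)×0.45² = 0.15904.
t = T_v·H_d²/c_v = 0.15904×2.3²/2.8 = 0.3005 years.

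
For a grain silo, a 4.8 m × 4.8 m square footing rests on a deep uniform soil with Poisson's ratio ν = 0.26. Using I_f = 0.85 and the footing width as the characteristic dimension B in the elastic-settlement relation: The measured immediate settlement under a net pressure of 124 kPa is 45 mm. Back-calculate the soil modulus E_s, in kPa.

S_e = q·B·(1−ν²)/E_s · I_f  ⇒  E_s = q·B·(1−ν²)·I_f / S_e.
E_s = 124 × 4.8 × 0.9324 × 0.85 / 0.045 = 10480 kPa

E_s ≈ 10500 kPa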